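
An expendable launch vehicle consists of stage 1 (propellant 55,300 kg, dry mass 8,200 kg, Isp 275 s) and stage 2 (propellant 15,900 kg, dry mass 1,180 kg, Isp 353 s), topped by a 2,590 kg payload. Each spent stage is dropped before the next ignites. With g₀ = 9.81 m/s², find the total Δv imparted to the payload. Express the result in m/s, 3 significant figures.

Ignition mass of stage 1 = 55,300+8,200 + 15,900+1,180 + 2,590 = 83,170 kg.
Stage 1: m₀ = 83,170 kg, m_f = 83,170 − 55,300 = 27,870 kg; Δv = 275×9.81×ln(2.984) = 2697.8×1.0933 ≈ 2950 m/s.
Stage 2: m₀ = 19,670 kg, m_f = 19,670 − 15,900 = 3,770 kg; Δv = 353×9.81×ln(5.218) = 3462.9×1.6520 ≈ 5721 m/s.
Total Δv = 2950 + 5721 = 8671 m/s.

Δv ≈ 8670 m/s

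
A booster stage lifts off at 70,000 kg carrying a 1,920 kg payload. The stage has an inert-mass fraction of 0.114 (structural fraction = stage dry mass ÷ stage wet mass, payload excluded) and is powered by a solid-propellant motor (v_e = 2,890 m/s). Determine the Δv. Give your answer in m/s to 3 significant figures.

Stage wet mass = m₀ − payload = 70,000 − 1,920 = 68,080 kg.
Stage dry mass = ε × stage wet mass = 0.114 × 68,080 = 7,761.12 kg.
Burnout mass m_f = stage dry + payload = 7,761.12 + 1,920 = 9,681.12 kg.
Rocket equation: Δv = v_e · ln(70,000/9,681.12) = 2890.0 × ln(7.231) = 2890.0 × 1.9783 ≈ 5717 m/s.

Δv ≈ 5720 m/s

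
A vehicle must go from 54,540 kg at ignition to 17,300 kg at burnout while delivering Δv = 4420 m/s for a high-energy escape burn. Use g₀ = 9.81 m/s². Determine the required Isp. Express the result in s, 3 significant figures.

ln(m₀/m_f) = ln(54540/17300) = ln(3.153) = 1.1482.
From the ideal rocket equation, v_e = Δv / ln(m₀/m_f) = 4420 / 1.1482 = 3849.4 m/s.
Isp = v_e / g₀ = 3849.4 / 9.81 = 392.4 s.

Isp ≈ 392 s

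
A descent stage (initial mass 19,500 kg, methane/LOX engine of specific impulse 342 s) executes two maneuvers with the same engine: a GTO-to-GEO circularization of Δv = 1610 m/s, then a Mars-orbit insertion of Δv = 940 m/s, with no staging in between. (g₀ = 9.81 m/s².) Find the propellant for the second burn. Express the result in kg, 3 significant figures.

v_e = Isp · g₀ = 342 × 9.81 = 3355.0 m/s.
After the first burn: m = 19500 × exp(−1610/3355.0) = 19500 × 0.61886 = 12,067.8 kg.
After the second burn: m = 12,067.8 × exp(−940/3355.0) = 12,067.8 × 0.75565 = 9,119.03 kg.
Second-burn propellant = 12,067.8 − 9,119.03 = 2,948.77 kg.

propellant for the second burn ≈ 2950 kg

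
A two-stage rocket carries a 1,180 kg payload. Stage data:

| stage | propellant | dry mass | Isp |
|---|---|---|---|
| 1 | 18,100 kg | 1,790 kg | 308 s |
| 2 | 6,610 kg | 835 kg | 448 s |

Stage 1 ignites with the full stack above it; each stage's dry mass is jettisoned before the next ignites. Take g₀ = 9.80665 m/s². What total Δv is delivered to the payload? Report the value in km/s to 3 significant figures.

Δv ≈ 9.43 km/s

Ignition mass of stage 1 = 18,100+1,790 + 6,610+835 + 1,180 = 28,515 kg.
Stage 1: m₀ = 28,515 kg, m_f = 28,515 − 18,100 = 10,415 kg; Δv = 308×9.80665×ln(2.738) = 3020.4×1.0072 ≈ 3042 m/s.
Stage 2: m₀ = 8,625 kg, m_f = 8,625 − 6,610 = 2,015 kg; Δv = 448×9.80665×ln(4.28) = 4393.4×1.4540 ≈ 6388 m/s.
Total Δv = 3042 + 6388 = 9430 m/s.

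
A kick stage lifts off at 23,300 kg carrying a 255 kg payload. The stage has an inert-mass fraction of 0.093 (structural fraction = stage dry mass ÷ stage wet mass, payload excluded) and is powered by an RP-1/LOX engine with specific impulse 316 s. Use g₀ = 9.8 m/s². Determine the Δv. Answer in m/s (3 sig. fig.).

Δv ≈ 7040 m/s

Stage wet mass = m₀ − payload = 23,300 − 255 = 23,045 kg.
Stage dry mass = ε × stage wet mass = 0.093 × 23,045 = 2,143.19 kg.
Burnout mass m_f = stage dry + payload = 2,143.19 + 255 = 2,398.19 kg.
v_e = Isp · g₀ = 316 × 9.8 = 3096.8 m/s.
Δv = v_e · ln(23,300/2,398.19) = 3096.8 × ln(9.716) = 3096.8 × 2.2737 ≈ 7041 m/s.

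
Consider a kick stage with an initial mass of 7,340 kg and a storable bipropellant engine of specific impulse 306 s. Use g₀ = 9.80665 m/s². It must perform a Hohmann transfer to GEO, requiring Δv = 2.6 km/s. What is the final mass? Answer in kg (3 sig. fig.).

v_e = Isp · g₀ = 306 × 9.80665 = 3000.8 m/s.
Rocket equation: m₀/m_f = exp(Δv / v_e) = exp(2600 / 3000.8) = exp(0.8664) = 2.3784.
m_f = m₀ / 2.3784 = 7,340 / 2.3784 = 3,086.11 kg.

final mass ≈ 3090 kg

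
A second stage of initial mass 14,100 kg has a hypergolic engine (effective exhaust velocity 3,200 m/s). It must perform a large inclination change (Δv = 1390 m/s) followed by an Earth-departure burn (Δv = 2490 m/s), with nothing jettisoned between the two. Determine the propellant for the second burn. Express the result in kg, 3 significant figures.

After the first burn: m = 14100 × exp(−1390/3200.0) = 14100 × 0.64767 = 9,132.15 kg.
After the second burn: m = 9,132.15 × exp(−2490/3200.0) = 9,132.15 × 0.45927 = 4,194.12 kg.
Second-burn propellant = 9,132.15 − 4,194.12 = 4,938.03 kg.

propellant for the second burn ≈ 4940 kg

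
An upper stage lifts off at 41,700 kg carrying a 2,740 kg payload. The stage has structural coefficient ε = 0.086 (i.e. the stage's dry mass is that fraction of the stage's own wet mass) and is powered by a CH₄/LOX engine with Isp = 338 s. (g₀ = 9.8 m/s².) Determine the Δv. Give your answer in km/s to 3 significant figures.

Stage wet mass = m₀ − payload = 41,700 − 2,740 = 38,960 kg.
Stage dry mass = ε × stage wet mass = 0.086 × 38,960 = 3,350.56 kg.
Burnout mass m_f = stage dry + payload = 3,350.56 + 2,740 = 6,090.56 kg.
v_e = Isp · g₀ = 338 × 9.8 = 3312.4 m/s.
From the ideal rocket equation, Δv = v_e · ln(41,700/6,090.56) = 3312.4 × ln(6.847) = 3312.4 × 1.9238 ≈ 6372 m/s.

Δv ≈ 6.37 km/s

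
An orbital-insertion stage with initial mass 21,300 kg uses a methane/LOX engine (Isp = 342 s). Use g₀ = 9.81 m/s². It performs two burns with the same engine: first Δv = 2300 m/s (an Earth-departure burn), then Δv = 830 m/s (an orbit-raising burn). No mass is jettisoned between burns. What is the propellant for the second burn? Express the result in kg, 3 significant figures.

v_e = Isp · g₀ = 342 × 9.81 = 3355.0 m/s.
After the first burn: m = 21300 × exp(−2300/3355.0) = 21300 × 0.50382 = 10,731.4 kg.
After the second burn: m = 10,731.4 × exp(−830/3355.0) = 10,731.4 × 0.78084 = 8,379.51 kg.
Second-burn propellant = 10,731.4 − 8,379.51 = 2,351.89 kg.

propellant for the second burn ≈ 2350 kg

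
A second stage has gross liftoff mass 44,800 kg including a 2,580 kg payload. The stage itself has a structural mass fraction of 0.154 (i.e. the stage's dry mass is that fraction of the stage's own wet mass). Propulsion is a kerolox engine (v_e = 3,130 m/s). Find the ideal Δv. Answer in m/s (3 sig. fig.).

Δv ≈ 5000 m/s

Stage wet mass = m₀ − payload = 44,800 − 2,580 = 42,220 kg.
Stage dry mass = ε × stage wet mass = 0.154 × 42,220 = 6,501.88 kg.
Burnout mass m_f = stage dry + payload = 6,501.88 + 2,580 = 9,081.88 kg.
Using Δv = v_e ln(m₀/m_f): Δv = v_e · ln(44,800/9,081.88) = 3130.0 × ln(4.933) = 3130.0 × 1.5959 ≈ 4995 m/s.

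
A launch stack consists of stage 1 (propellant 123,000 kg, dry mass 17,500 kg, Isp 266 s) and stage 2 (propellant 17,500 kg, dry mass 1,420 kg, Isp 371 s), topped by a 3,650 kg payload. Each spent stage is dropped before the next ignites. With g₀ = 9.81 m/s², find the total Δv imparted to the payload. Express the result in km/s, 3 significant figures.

Δv ≈ 9.10 km/s

Ignition mass of stage 1 = 123,000+17,500 + 17,500+1,420 + 3,650 = 163,070 kg.
Stage 1: m₀ = 163,070 kg, m_f = 163,070 − 123,000 = 40,070 kg; Δv = 266×9.81×ln(4.07) = 2609.5×1.4036 ≈ 3663 m/s.
Stage 2: m₀ = 22,570 kg, m_f = 22,570 − 17,500 = 5,070 kg; Δv = 371×9.81×ln(4.452) = 3639.5×1.4933 ≈ 5435 m/s.
Total Δv = 3663 + 5435 = 9098 m/s.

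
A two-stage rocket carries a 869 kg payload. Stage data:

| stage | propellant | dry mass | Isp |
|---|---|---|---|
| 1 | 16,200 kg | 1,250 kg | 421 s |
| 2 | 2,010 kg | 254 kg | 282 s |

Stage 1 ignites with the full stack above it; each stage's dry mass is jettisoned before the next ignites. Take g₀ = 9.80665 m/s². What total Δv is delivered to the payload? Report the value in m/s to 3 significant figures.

Δv ≈ 9220 m/s

Ignition mass of stage 1 = 16,200+1,250 + 2,010+254 + 869 = 20,583 kg.
Stage 1: m₀ = 20,583 kg, m_f = 20,583 − 16,200 = 4,383 kg; Δv = 421×9.80665×ln(4.696) = 4128.6×1.5467 ≈ 6386 m/s.
Stage 2: m₀ = 3,133 kg, m_f = 3,133 − 2,010 = 1,123 kg; Δv = 282×9.80665×ln(2.79) = 2765.5×1.0260 ≈ 2837 m/s.
Total Δv = 6386 + 2837 = 9223 m/s.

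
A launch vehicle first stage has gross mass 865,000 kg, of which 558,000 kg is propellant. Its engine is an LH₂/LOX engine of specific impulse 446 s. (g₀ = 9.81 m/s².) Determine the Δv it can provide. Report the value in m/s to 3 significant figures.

Δv ≈ 4530 m/s

v_e = Isp · g₀ = 446 × 9.81 = 4375.3 m/s.
m_f = m₀ − m_prop = 865,000 − 558,000 = 307,000 kg.
Rocket equation: Δv = v_e · ln(m₀/m_f) = 4375.3 × ln(2.818) = 4375.3 × 1.0359 ≈ 4532.3 m/s.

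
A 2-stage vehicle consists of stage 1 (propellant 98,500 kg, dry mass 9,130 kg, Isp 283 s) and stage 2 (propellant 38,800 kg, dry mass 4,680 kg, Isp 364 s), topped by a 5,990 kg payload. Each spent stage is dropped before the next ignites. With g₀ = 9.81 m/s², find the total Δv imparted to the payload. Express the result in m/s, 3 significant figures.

Δv ≈ 8220 m/s

Ignition mass of stage 1 = 98,500+9,130 + 38,800+4,680 + 5,990 = 157,100 kg.
Stage 1: m₀ = 157,100 kg, m_f = 157,100 − 98,500 = 58,600 kg; Δv = 283×9.81×ln(2.681) = 2776.2×0.9861 ≈ 2738 m/s.
Stage 2: m₀ = 49,470 kg, m_f = 49,470 − 38,800 = 10,670 kg; Δv = 364×9.81×ln(4.636) = 3570.8×1.5339 ≈ 5477 m/s.
Total Δv = 2738 + 5477 = 8215 m/s.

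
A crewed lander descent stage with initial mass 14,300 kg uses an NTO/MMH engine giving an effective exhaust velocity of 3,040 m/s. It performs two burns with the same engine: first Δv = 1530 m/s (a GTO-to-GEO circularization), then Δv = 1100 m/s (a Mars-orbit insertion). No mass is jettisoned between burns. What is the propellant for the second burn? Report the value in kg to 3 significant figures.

After the first burn: m = 14300 × exp(−1530/3040.0) = 14300 × 0.60454 = 8,644.92 kg.
After the second burn: m = 8,644.92 × exp(−1100/3040.0) = 8,644.92 × 0.69639 = 6,020.24 kg.
Second-burn propellant = 8,644.92 − 6,020.24 = 2,624.68 kg.

propellant for the second burn ≈ 2620 kg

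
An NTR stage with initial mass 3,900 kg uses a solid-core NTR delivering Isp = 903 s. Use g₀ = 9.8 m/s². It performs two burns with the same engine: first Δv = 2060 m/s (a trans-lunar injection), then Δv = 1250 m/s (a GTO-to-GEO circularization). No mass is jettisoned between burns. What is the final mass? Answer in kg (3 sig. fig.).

final mass ≈ 2680 kg

v_e = Isp · g₀ = 903 × 9.8 = 8849.4 m/s.
After the first burn: m = 3900 × exp(−2060/8849.4) = 3900 × 0.79232 = 3,090.05 kg.
After the second burn: m = 3,090.05 × exp(−1250/8849.4) = 3,090.05 × 0.86827 = 2,683 kg.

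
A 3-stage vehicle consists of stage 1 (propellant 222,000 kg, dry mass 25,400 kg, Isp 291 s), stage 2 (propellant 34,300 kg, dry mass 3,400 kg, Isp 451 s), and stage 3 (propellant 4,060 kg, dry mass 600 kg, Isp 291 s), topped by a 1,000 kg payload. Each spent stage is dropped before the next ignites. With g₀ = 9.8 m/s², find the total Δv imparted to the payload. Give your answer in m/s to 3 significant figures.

Δv ≈ 14600 m/s

Ignition mass of stage 1 = 222,000+25,400 + 34,300+3,400 + 4,060+600 + 1,000 = 290,760 kg.
Stage 1: m₀ = 290,760 kg, m_f = 290,760 − 222,000 = 68,760 kg; Δv = 291×9.8×ln(4.229) = 2851.8×1.4419 ≈ 4112 m/s.
Stage 2: m₀ = 43,360 kg, m_f = 43,360 − 34,300 = 9,060 kg; Δv = 451×9.8×ln(4.786) = 4419.8×1.5657 ≈ 6920 m/s.
Stage 3: m₀ = 5,660 kg, m_f = 5,660 − 4,060 = 1,600 kg; Δv = 291×9.8×ln(3.538) = 2851.8×1.2634 ≈ 3603 m/s.
Total Δv = 4112 + 6920 + 3603 = 14635 m/s.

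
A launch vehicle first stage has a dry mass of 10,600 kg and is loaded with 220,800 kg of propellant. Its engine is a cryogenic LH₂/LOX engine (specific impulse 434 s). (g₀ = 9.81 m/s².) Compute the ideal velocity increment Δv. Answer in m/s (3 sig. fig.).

Δv ≈ 13100 m/s

v_e = Isp · g₀ = 434 × 9.81 = 4257.5 m/s.
m₀ = m_dry + m_prop = 10,600 + 220,800 = 231,400 kg.
Δv = v_e · ln(m₀/m_f) = 4257.5 × ln(21.83) = 4257.5 × 3.0833 ≈ 13127.2 m/s.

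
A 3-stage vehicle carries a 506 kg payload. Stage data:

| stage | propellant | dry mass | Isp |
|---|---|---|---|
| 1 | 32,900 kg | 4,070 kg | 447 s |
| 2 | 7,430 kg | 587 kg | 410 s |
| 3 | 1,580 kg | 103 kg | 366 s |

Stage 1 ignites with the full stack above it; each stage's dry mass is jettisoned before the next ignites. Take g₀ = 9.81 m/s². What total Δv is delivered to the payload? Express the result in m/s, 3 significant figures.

Ignition mass of stage 1 = 32,900+4,070 + 7,430+587 + 1,580+103 + 506 = 47,176 kg.
Stage 1: m₀ = 47,176 kg, m_f = 47,176 − 32,900 = 14,276 kg; Δv = 447×9.81×ln(3.305) = 4385.1×1.1953 ≈ 5241 m/s.
Stage 2: m₀ = 10,206 kg, m_f = 10,206 − 7,430 = 2,776 kg; Δv = 410×9.81×ln(3.677) = 4022.1×1.3020 ≈ 5237 m/s.
Stage 3: m₀ = 2,189 kg, m_f = 2,189 − 1,580 = 609 kg; Δv = 366×9.81×ln(3.594) = 3590.5×1.2794 ≈ 4594 m/s.
Total Δv = 5241 + 5237 + 4594 = 15072 m/s.

Δv ≈ 15100 m/s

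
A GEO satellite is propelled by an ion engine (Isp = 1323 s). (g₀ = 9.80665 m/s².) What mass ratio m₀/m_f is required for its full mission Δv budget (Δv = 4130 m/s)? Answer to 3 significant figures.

mass ratio ≈ 1.37

v_e = Isp · g₀ = 1323 × 9.80665 = 12974.2 m/s.
From the ideal rocket equation, m₀/m_f = exp(Δv / v_e) = exp(4130 / 12974.2) = exp(0.3183) = 1.3748.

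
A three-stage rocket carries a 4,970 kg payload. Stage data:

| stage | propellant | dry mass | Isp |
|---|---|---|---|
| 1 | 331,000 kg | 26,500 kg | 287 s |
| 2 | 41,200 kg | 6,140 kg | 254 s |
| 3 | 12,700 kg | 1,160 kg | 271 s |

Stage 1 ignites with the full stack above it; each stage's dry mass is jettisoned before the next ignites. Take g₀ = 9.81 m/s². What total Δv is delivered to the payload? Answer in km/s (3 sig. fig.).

Δv ≈ 9.69 km/s

Ignition mass of stage 1 = 331,000+26,500 + 41,200+6,140 + 12,700+1,160 + 4,970 = 423,670 kg.
Stage 1: m₀ = 423,670 kg, m_f = 423,670 − 331,000 = 92,670 kg; Δv = 287×9.81×ln(4.572) = 2815.5×1.5199 ≈ 4279 m/s.
Stage 2: m₀ = 66,170 kg, m_f = 66,170 − 41,200 = 24,970 kg; Δv = 254×9.81×ln(2.65) = 2491.7×0.9746 ≈ 2428 m/s.
Stage 3: m₀ = 18,830 kg, m_f = 18,830 − 12,700 = 6,130 kg; Δv = 271×9.81×ln(3.072) = 2658.5×1.1223 ≈ 2984 m/s.
Total Δv = 4279 + 2428 + 2984 = 9691 m/s.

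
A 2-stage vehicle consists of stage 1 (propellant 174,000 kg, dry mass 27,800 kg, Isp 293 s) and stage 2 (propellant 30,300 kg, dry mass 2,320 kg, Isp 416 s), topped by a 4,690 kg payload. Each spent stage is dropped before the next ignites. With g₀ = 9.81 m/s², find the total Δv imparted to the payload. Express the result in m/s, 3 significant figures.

Ignition mass of stage 1 = 174,000+27,800 + 30,300+2,320 + 4,690 = 239,110 kg.
Stage 1: m₀ = 239,110 kg, m_f = 239,110 − 174,000 = 65,110 kg; Δv = 293×9.81×ln(3.672) = 2874.3×1.3008 ≈ 3739 m/s.
Stage 2: m₀ = 37,310 kg, m_f = 37,310 − 30,300 = 7,010 kg; Δv = 416×9.81×ln(5.322) = 4081.0×1.6719 ≈ 6823 m/s.
Total Δv = 3739 + 6823 = 10562 m/s.

Δv ≈ 10600 m/s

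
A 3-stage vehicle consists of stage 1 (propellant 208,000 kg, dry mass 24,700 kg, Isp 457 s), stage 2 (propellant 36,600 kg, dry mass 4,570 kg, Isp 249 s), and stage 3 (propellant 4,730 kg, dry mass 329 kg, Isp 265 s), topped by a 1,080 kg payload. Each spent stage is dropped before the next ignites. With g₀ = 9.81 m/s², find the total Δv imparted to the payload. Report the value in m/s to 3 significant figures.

Δv ≈ 13500 m/s

Ignition mass of stage 1 = 208,000+24,700 + 36,600+4,570 + 4,730+329 + 1,080 = 280,009 kg.
Stage 1: m₀ = 280,009 kg, m_f = 280,009 − 208,000 = 72,009 kg; Δv = 457×9.81×ln(3.889) = 4483.2×1.3580 ≈ 6088 m/s.
Stage 2: m₀ = 47,309 kg, m_f = 47,309 − 36,600 = 10,709 kg; Δv = 249×9.81×ln(4.418) = 2442.7×1.4856 ≈ 3629 m/s.
Stage 3: m₀ = 6,139 kg, m_f = 6,139 − 4,730 = 1,409 kg; Δv = 265×9.81×ln(4.357) = 2599.7×1.4718 ≈ 3826 m/s.
Total Δv = 6088 + 3629 + 3826 = 13543 m/s.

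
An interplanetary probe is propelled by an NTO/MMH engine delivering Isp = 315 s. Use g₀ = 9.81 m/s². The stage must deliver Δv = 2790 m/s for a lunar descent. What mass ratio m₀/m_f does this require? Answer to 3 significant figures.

mass ratio ≈ 2.47

v_e = Isp · g₀ = 315 × 9.81 = 3090.2 m/s.
m₀/m_f = exp(Δv / v_e) = exp(2790 / 3090.2) = exp(0.9029) = 2.4667.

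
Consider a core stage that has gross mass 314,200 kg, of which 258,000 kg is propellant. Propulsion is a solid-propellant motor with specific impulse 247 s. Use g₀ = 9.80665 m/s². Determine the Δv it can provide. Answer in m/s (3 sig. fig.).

v_e = Isp · g₀ = 247 × 9.80665 = 2422.2 m/s.
m_f = m₀ − m_prop = 314,200 − 258,000 = 56,200 kg.
Δv = v_e · ln(m₀/m_f) = 2422.2 × ln(5.591) = 2422.2 × 1.7211 ≈ 4169.0 m/s.

Δv ≈ 4170 m/s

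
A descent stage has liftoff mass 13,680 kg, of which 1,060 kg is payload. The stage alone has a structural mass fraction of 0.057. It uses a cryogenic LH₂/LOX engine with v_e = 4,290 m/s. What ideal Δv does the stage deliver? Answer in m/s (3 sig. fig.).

Δv ≈ 8750 m/s

Stage wet mass = m₀ − payload = 13,680 − 1,060 = 12,620 kg.
Stage dry mass = ε × stage wet mass = 0.057 × 12,620 = 719.34 kg.
Burnout mass m_f = stage dry + payload = 719.34 + 1,060 = 1,779.34 kg.
Δv = v_e · ln(13,680/1,779.34) = 4290.0 × ln(7.688) = 4290.0 × 2.0397 ≈ 8750 m/s.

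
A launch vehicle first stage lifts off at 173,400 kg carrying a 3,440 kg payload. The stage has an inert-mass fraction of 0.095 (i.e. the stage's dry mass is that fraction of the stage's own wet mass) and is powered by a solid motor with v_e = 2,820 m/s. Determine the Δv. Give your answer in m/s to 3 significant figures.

Stage wet mass = m₀ − payload = 173,400 − 3,440 = 169,960 kg.
Stage dry mass = ε × stage wet mass = 0.095 × 169,960 = 16,146.2 kg.
Burnout mass m_f = stage dry + payload = 16,146.2 + 3,440 = 19,586.2 kg.
Δv = v_e · ln(173,400/19,586.2) = 2820.0 × ln(8.853) = 2820.0 × 2.1808 ≈ 6150 m/s.

Δv ≈ 6150 m/s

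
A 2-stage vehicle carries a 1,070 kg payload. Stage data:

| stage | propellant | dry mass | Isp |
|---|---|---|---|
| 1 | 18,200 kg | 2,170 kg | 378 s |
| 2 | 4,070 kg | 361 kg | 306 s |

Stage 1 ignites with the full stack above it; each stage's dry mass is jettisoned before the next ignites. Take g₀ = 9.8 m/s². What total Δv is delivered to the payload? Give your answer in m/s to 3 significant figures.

Δv ≈ 8540 m/s

Ignition mass of stage 1 = 18,200+2,170 + 4,070+361 + 1,070 = 25,871 kg.
Stage 1: m₀ = 25,871 kg, m_f = 25,871 − 18,200 = 7,671 kg; Δv = 378×9.8×ln(3.373) = 3704.4×1.2157 ≈ 4503 m/s.
Stage 2: m₀ = 5,501 kg, m_f = 5,501 − 4,070 = 1,431 kg; Δv = 306×9.8×ln(3.844) = 2998.8×1.3466 ≈ 4038 m/s.
Total Δv = 4503 + 4038 = 8541 m/s.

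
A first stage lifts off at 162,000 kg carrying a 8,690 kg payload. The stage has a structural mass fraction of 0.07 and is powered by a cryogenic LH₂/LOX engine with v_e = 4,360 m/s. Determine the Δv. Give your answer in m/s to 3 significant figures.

Stage wet mass = m₀ − payload = 162,000 − 8,690 = 153,310 kg.
Stage dry mass = ε × stage wet mass = 0.07 × 153,310 = 10,731.7 kg.
Burnout mass m_f = stage dry + payload = 10,731.7 + 8,690 = 19,421.7 kg.
Rocket equation: Δv = v_e · ln(162,000/19,421.7) = 4360.0 × ln(8.341) = 4360.0 × 2.1212 ≈ 9248 m/s.

Δv ≈ 9250 m/s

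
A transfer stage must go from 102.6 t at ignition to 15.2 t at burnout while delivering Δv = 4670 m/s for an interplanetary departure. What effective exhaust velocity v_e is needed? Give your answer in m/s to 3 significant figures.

v_e ≈ 2450 m/s

ln(m₀/m_f) = ln(102600/15200) = ln(6.75) = 1.9095.
v_e = Δv / ln(m₀/m_f) = 4670 / 1.9095 = 2445.6 m/s.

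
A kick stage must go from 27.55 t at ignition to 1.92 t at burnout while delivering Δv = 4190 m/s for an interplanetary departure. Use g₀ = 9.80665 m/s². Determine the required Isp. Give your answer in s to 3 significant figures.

Isp ≈ 160 s

ln(m₀/m_f) = ln(27550/1920) = ln(14.35) = 2.6637.
v_e = Δv / ln(m₀/m_f) = 4190 / 2.6637 = 1573.0 m/s.
Isp = v_e / g₀ = 1573.0 / 9.80665 = 160.4 s.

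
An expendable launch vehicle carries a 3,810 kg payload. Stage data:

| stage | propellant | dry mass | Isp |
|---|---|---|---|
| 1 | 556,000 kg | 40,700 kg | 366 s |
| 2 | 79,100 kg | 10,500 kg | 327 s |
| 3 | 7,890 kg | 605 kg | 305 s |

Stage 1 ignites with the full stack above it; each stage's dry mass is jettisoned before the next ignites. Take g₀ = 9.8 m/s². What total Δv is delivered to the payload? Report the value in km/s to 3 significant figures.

Ignition mass of stage 1 = 556,000+40,700 + 79,100+10,500 + 7,890+605 + 3,810 = 698,605 kg.
Stage 1: m₀ = 698,605 kg, m_f = 698,605 − 556,000 = 142,605 kg; Δv = 366×9.8×ln(4.899) = 3586.8×1.5890 ≈ 5699 m/s.
Stage 2: m₀ = 101,905 kg, m_f = 101,905 − 79,100 = 22,805 kg; Δv = 327×9.8×ln(4.469) = 3204.6×1.4971 ≈ 4797 m/s.
Stage 3: m₀ = 12,305 kg, m_f = 12,305 − 7,890 = 4,415 kg; Δv = 305×9.8×ln(2.787) = 2989.0×1.0250 ≈ 3064 m/s.
Total Δv = 5699 + 4797 + 3064 = 13560 m/s.

Δv ≈ 13.6 km/s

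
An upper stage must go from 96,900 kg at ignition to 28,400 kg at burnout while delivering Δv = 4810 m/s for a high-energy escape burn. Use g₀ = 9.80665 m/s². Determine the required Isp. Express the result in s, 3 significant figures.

ln(m₀/m_f) = ln(96900/28400) = ln(3.412) = 1.2273.
v_e = Δv / ln(m₀/m_f) = 4810 / 1.2273 = 3919.2 m/s.
Isp = v_e / g₀ = 3919.2 / 9.80665 = 399.6 s.

Isp ≈ 400 s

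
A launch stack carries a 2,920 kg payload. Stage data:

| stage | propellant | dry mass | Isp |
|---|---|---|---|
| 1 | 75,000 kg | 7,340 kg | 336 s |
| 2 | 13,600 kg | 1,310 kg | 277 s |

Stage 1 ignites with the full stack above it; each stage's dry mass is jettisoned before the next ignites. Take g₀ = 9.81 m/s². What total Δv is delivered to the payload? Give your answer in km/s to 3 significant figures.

Ignition mass of stage 1 = 75,000+7,340 + 13,600+1,310 + 2,920 = 100,170 kg.
Stage 1: m₀ = 100,170 kg, m_f = 100,170 − 75,000 = 25,170 kg; Δv = 336×9.81×ln(3.98) = 3296.2×1.3812 ≈ 4553 m/s.
Stage 2: m₀ = 17,830 kg, m_f = 17,830 − 13,600 = 4,230 kg; Δv = 277×9.81×ln(4.215) = 2717.4×1.4387 ≈ 3909 m/s.
Total Δv = 4553 + 3909 = 8462 m/s.

Δv ≈ 8.46 km/s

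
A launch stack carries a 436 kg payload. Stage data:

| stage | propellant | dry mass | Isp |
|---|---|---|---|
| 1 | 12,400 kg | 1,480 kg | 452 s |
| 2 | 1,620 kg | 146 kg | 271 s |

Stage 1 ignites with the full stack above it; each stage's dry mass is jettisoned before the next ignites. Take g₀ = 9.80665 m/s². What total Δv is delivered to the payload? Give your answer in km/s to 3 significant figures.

Δv ≈ 10.1 km/s

Ignition mass of stage 1 = 12,400+1,480 + 1,620+146 + 436 = 16,082 kg.
Stage 1: m₀ = 16,082 kg, m_f = 16,082 − 12,400 = 3,682 kg; Δv = 452×9.80665×ln(4.368) = 4432.6×1.4742 ≈ 6535 m/s.
Stage 2: m₀ = 2,202 kg, m_f = 2,202 − 1,620 = 582 kg; Δv = 271×9.80665×ln(3.784) = 2657.6×1.3307 ≈ 3536 m/s.
Total Δv = 6535 + 3536 = 10071 m/s.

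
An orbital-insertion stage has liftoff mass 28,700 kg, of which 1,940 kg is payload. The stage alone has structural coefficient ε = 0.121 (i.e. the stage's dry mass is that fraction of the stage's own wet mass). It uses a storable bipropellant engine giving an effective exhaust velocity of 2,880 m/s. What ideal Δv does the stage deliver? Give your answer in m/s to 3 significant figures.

Stage wet mass = m₀ − payload = 28,700 − 1,940 = 26,760 kg.
Stage dry mass = ε × stage wet mass = 0.121 × 26,760 = 3,237.96 kg.
Burnout mass m_f = stage dry + payload = 3,237.96 + 1,940 = 5,177.96 kg.
Using Δv = v_e ln(m₀/m_f): Δv = v_e · ln(28,700/5,177.96) = 2880.0 × ln(5.543) = 2880.0 × 1.7125 ≈ 4932 m/s.

Δv ≈ 4930 m/s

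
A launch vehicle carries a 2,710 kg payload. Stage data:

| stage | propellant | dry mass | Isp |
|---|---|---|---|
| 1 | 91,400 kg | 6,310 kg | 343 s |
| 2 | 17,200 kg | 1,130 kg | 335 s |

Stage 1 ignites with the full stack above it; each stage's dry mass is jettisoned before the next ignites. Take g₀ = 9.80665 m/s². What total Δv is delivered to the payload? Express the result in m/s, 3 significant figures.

Ignition mass of stage 1 = 91,400+6,310 + 17,200+1,130 + 2,710 = 118,750 kg.
Stage 1: m₀ = 118,750 kg, m_f = 118,750 − 91,400 = 27,350 kg; Δv = 343×9.80665×ln(4.342) = 3363.7×1.4683 ≈ 4939 m/s.
Stage 2: m₀ = 21,040 kg, m_f = 21,040 − 17,200 = 3,840 kg; Δv = 335×9.80665×ln(5.479) = 3285.2×1.7010 ≈ 5588 m/s.
Total Δv = 4939 + 5588 = 10527 m/s.

Δv ≈ 10500 m/s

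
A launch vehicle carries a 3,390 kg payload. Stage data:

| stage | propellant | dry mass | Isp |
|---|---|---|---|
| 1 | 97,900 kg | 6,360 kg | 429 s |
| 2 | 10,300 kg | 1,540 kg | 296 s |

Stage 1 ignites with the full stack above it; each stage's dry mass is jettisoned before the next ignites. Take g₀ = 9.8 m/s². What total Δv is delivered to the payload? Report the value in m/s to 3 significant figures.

Ignition mass of stage 1 = 97,900+6,360 + 10,300+1,540 + 3,390 = 119,490 kg.
Stage 1: m₀ = 119,490 kg, m_f = 119,490 − 97,900 = 21,590 kg; Δv = 429×9.8×ln(5.535) = 4204.2×1.7110 ≈ 7193 m/s.
Stage 2: m₀ = 15,230 kg, m_f = 15,230 − 10,300 = 4,930 kg; Δv = 296×9.8×ln(3.089) = 2900.8×1.1279 ≈ 3272 m/s.
Total Δv = 7193 + 3272 = 10465 m/s.

Δv ≈ 10500 m/s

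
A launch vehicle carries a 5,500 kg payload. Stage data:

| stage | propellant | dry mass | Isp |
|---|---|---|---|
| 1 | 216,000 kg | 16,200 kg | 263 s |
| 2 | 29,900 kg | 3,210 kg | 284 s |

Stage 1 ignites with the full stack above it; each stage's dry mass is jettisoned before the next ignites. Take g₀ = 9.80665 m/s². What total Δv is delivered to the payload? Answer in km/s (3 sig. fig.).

Δv ≈ 8.27 km/s

Ignition mass of stage 1 = 216,000+16,200 + 29,900+3,210 + 5,500 = 270,810 kg.
Stage 1: m₀ = 270,810 kg, m_f = 270,810 − 216,000 = 54,810 kg; Δv = 263×9.80665×ln(4.941) = 2579.1×1.5975 ≈ 4120 m/s.
Stage 2: m₀ = 38,610 kg, m_f = 38,610 − 29,900 = 8,710 kg; Δv = 284×9.80665×ln(4.433) = 2785.1×1.4890 ≈ 4147 m/s.
Total Δv = 4120 + 4147 = 8267 m/s.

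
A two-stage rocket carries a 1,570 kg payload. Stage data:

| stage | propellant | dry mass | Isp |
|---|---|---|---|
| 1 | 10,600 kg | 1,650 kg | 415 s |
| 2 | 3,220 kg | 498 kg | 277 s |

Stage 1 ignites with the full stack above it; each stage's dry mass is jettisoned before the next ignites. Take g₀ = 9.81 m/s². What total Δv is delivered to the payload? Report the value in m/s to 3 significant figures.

Ignition mass of stage 1 = 10,600+1,650 + 3,220+498 + 1,570 = 17,538 kg.
Stage 1: m₀ = 17,538 kg, m_f = 17,538 − 10,600 = 6,938 kg; Δv = 415×9.81×ln(2.528) = 4071.2×0.9274 ≈ 3775 m/s.
Stage 2: m₀ = 5,288 kg, m_f = 5,288 − 3,220 = 2,068 kg; Δv = 277×9.81×ln(2.557) = 2717.4×0.9389 ≈ 2551 m/s.
Total Δv = 3775 + 2551 = 6326 m/s.

Δv ≈ 6330 m/s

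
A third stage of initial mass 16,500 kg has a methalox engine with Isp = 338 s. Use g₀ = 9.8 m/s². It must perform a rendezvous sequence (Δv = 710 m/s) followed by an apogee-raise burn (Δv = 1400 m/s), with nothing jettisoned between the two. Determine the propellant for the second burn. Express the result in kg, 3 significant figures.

v_e = Isp · g₀ = 338 × 9.8 = 3312.4 m/s.
After the first burn: m = 16500 × exp(−710/3312.4) = 16500 × 0.80707 = 13,316.7 kg.
After the second burn: m = 13,316.7 × exp(−1400/3312.4) = 13,316.7 × 0.65531 = 8,726.57 kg.
Second-burn propellant = 13,316.7 − 8,726.57 = 4,590.13 kg.

propellant for the second burn ≈ 4590 kg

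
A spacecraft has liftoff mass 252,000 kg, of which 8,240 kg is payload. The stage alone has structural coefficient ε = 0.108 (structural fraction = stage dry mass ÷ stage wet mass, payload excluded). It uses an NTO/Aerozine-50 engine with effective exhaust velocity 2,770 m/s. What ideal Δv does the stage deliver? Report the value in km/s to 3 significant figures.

Δv ≈ 5.50 km/s

Stage wet mass = m₀ − payload = 252,000 − 8,240 = 243,760 kg.
Stage dry mass = ε × stage wet mass = 0.108 × 243,760 = 26,326.1 kg.
Burnout mass m_f = stage dry + payload = 26,326.1 + 8,240 = 34,566.1 kg.
Δv = v_e · ln(252,000/34,566.1) = 2770.0 × ln(7.29) = 2770.0 × 1.9866 ≈ 5503 m/s.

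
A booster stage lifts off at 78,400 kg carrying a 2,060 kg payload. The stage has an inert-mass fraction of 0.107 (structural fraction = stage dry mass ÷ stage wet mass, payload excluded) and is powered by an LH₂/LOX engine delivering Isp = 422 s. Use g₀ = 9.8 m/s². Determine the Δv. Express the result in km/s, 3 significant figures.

Δv ≈ 8.42 km/s

Stage wet mass = m₀ − payload = 78,400 − 2,060 = 76,340 kg.
Stage dry mass = ε × stage wet mass = 0.107 × 76,340 = 8,168.38 kg.
Burnout mass m_f = stage dry + payload = 8,168.38 + 2,060 = 10,228.38 kg.
v_e = Isp · g₀ = 422 × 9.8 = 4135.6 m/s.
By the Tsiolkovsky rocket equation, Δv = v_e · ln(78,400/10,228.38) = 4135.6 × ln(7.665) = 4135.6 × 2.0367 ≈ 8423 m/s.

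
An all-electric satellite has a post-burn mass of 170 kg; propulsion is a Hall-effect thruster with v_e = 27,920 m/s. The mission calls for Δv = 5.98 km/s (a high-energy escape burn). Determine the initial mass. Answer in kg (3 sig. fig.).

initial mass ≈ 211 kg

Using Δv = v_e ln(m₀/m_f): m₀/m_f = exp(Δv / v_e) = exp(5980 / 27920.0) = exp(0.2142) = 1.2388.
m₀ = m_f × 1.2388 = 170 × 1.2388 = 210.596 kg.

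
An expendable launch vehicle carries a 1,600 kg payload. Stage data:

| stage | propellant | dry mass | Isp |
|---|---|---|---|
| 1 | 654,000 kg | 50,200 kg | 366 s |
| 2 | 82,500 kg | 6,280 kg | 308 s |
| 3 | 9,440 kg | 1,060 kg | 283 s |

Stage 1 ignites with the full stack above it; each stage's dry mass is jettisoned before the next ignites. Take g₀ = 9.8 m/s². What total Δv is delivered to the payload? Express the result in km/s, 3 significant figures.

Ignition mass of stage 1 = 654,000+50,200 + 82,500+6,280 + 9,440+1,060 + 1,600 = 805,080 kg.
Stage 1: m₀ = 805,080 kg, m_f = 805,080 − 654,000 = 151,080 kg; Δv = 366×9.8×ln(5.329) = 3586.8×1.6731 ≈ 6001 m/s.
Stage 2: m₀ = 100,880 kg, m_f = 100,880 − 82,500 = 18,380 kg; Δv = 308×9.8×ln(5.489) = 3018.4×1.7027 ≈ 5139 m/s.
Stage 3: m₀ = 12,100 kg, m_f = 12,100 − 9,440 = 2,660 kg; Δv = 283×9.8×ln(4.549) = 2773.4×1.5149 ≈ 4201 m/s.
Total Δv = 6001 + 5139 + 4201 = 15341 m/s.

Δv ≈ 15.3 km/s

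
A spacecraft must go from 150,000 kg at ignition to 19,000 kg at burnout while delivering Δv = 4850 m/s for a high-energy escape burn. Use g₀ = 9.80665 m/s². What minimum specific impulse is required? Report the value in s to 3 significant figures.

Isp ≈ 239 s

ln(m₀/m_f) = ln(150000/19000) = ln(7.895) = 2.0662.
v_e = Δv / ln(m₀/m_f) = 4850 / 2.0662 = 2347.3 m/s.
Isp = v_e / g₀ = 2347.3 / 9.80665 = 239.4 s.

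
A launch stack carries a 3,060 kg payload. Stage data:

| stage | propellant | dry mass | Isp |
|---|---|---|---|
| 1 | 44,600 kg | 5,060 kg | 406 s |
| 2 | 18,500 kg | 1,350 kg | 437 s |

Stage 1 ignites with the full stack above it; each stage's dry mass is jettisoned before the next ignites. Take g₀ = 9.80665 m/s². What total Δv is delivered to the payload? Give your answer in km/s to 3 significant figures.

Δv ≈ 10.9 km/s

Ignition mass of stage 1 = 44,600+5,060 + 18,500+1,350 + 3,060 = 72,570 kg.
Stage 1: m₀ = 72,570 kg, m_f = 72,570 − 44,600 = 27,970 kg; Δv = 406×9.80665×ln(2.595) = 3981.5×0.9534 ≈ 3796 m/s.
Stage 2: m₀ = 22,910 kg, m_f = 22,910 − 18,500 = 4,410 kg; Δv = 437×9.80665×ln(5.195) = 4285.5×1.6477 ≈ 7061 m/s.
Total Δv = 3796 + 7061 = 10857 m/s.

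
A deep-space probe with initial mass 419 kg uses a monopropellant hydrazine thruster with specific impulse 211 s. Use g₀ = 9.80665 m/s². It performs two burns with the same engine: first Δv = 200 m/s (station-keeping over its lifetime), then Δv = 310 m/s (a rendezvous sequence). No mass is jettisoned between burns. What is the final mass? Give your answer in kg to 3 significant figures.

v_e = Isp · g₀ = 211 × 9.80665 = 2069.2 m/s.
After the first burn: m = 419 × exp(−200/2069.2) = 419 × 0.90787 = 380.398 kg.
After the second burn: m = 380.398 × exp(−310/2069.2) = 380.398 × 0.86087 = 327.473 kg.

final mass ≈ 327 kg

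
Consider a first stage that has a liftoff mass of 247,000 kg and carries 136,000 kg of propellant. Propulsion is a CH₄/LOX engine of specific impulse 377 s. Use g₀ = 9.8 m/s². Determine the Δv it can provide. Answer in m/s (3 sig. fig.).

v_e = Isp · g₀ = 377 × 9.8 = 3694.6 m/s.
m_f = m₀ − m_prop = 247,000 − 136,000 = 111,000 kg.
Δv = v_e · ln(m₀/m_f) = 3694.6 × ln(2.225) = 3694.6 × 0.7999 ≈ 2955.2 m/s.

Δv ≈ 2960 m/s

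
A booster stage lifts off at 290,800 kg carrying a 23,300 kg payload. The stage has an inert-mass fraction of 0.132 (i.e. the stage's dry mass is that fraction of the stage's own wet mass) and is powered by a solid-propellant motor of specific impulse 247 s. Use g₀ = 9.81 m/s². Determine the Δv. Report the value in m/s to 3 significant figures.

Stage wet mass = m₀ − payload = 290,800 − 23,300 = 267,500 kg.
Stage dry mass = ε × stage wet mass = 0.132 × 267,500 = 35,310 kg.
Burnout mass m_f = stage dry + payload = 35,310 + 23,300 = 58,610 kg.
v_e = Isp · g₀ = 247 × 9.81 = 2423.1 m/s.
From the ideal rocket equation, Δv = v_e · ln(290,800/58,610) = 2423.1 × ln(4.962) = 2423.1 × 1.6017 ≈ 3881 m/s.

Δv ≈ 3880 m/s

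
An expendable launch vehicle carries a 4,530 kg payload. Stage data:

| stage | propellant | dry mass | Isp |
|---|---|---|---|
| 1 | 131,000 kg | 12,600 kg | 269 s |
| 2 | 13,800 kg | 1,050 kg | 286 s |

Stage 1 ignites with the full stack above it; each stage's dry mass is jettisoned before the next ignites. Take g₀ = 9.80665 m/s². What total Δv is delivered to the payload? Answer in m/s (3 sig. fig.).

Ignition mass of stage 1 = 131,000+12,600 + 13,800+1,050 + 4,530 = 162,980 kg.
Stage 1: m₀ = 162,980 kg, m_f = 162,980 − 131,000 = 31,980 kg; Δv = 269×9.80665×ln(5.096) = 2638.0×1.6285 ≈ 4296 m/s.
Stage 2: m₀ = 19,380 kg, m_f = 19,380 − 13,800 = 5,580 kg; Δv = 286×9.80665×ln(3.473) = 2804.7×1.2451 ≈ 3492 m/s.
Total Δv = 4296 + 3492 = 7788 m/s.

Δv ≈ 7790 m/s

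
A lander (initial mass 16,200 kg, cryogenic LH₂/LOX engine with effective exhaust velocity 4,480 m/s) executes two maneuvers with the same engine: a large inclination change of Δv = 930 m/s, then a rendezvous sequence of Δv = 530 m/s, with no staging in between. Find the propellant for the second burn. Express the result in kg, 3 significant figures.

After the first burn: m = 16200 × exp(−930/4480.0) = 16200 × 0.81254 = 13,163.1 kg.
After the second burn: m = 13,163.1 × exp(−530/4480.0) = 13,163.1 × 0.88843 = 11,694.5 kg.
Second-burn propellant = 13,163.1 − 11,694.5 = 1,468.6 kg.

propellant for the second burn ≈ 1470 kg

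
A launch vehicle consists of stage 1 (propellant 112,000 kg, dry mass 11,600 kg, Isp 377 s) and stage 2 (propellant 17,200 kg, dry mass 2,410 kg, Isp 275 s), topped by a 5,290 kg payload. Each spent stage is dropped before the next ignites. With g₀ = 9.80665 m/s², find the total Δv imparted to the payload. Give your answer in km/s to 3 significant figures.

Δv ≈ 8.35 km/s

Ignition mass of stage 1 = 112,000+11,600 + 17,200+2,410 + 5,290 = 148,500 kg.
Stage 1: m₀ = 148,500 kg, m_f = 148,500 − 112,000 = 36,500 kg; Δv = 377×9.80665×ln(4.068) = 3697.1×1.4033 ≈ 5188 m/s.
Stage 2: m₀ = 24,900 kg, m_f = 24,900 − 17,200 = 7,700 kg; Δv = 275×9.80665×ln(3.234) = 2696.8×1.1736 ≈ 3165 m/s.
Total Δv = 5188 + 3165 = 8353 m/s.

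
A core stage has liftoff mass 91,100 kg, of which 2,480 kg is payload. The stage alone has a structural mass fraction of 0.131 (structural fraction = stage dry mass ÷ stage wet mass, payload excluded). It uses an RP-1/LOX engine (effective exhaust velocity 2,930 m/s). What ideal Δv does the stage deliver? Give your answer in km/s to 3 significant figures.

Stage wet mass = m₀ − payload = 91,100 − 2,480 = 88,620 kg.
Stage dry mass = ε × stage wet mass = 0.131 × 88,620 = 11,609.2 kg.
Burnout mass m_f = stage dry + payload = 11,609.2 + 2,480 = 14,089.2 kg.
From the ideal rocket equation, Δv = v_e · ln(91,100/14,089.2) = 2930.0 × ln(6.466) = 2930.0 × 1.8665 ≈ 5469 m/s.

Δv ≈ 5.47 km/s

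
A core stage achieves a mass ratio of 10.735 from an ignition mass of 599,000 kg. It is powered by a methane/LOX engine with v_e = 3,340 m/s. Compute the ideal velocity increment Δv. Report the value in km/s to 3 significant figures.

Δv ≈ 7.93 km/s

From the ideal rocket equation, Δv = v_e · ln(10.735) = 3340.0 × 2.3735 ≈ 7927.5 m/s.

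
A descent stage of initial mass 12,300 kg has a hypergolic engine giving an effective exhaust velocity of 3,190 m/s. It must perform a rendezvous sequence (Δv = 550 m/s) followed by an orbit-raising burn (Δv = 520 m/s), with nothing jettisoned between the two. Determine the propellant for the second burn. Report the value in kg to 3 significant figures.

propellant for the second burn ≈ 1560 kg

After the first burn: m = 12300 × exp(−550/3190.0) = 12300 × 0.84163 = 10,352 kg.
After the second burn: m = 10,352 × exp(−520/3190.0) = 10,352 × 0.84958 = 8,794.85 kg.
Second-burn propellant = 10,352 − 8,794.85 = 1,557.15 kg.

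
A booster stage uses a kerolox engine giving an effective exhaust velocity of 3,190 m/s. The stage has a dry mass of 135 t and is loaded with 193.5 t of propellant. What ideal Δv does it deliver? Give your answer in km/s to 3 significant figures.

Δv ≈ 2.84 km/s

m₀ = m_dry + m_prop = 135 + 193.5 = 328.5 t.
From the ideal rocket equation, Δv = v_e · ln(m₀/m_f) = 3190.0 × ln(2.433) = 3190.0 × 0.8893 ≈ 2836.7 m/s.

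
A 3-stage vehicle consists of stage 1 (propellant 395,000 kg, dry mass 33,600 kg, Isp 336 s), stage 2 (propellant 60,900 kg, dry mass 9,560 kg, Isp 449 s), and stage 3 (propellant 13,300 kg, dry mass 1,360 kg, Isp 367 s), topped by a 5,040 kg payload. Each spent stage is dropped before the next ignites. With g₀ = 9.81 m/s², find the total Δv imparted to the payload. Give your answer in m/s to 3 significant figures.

Ignition mass of stage 1 = 395,000+33,600 + 60,900+9,560 + 13,300+1,360 + 5,040 = 518,760 kg.
Stage 1: m₀ = 518,760 kg, m_f = 518,760 − 395,000 = 123,760 kg; Δv = 336×9.81×ln(4.192) = 3296.2×1.4331 ≈ 4724 m/s.
Stage 2: m₀ = 90,160 kg, m_f = 90,160 − 60,900 = 29,260 kg; Δv = 449×9.81×ln(3.081) = 4404.7×1.1254 ≈ 4957 m/s.
Stage 3: m₀ = 19,700 kg, m_f = 19,700 − 13,300 = 6,400 kg; Δv = 367×9.81×ln(3.078) = 3600.3×1.1243 ≈ 4048 m/s.
Total Δv = 4724 + 4957 + 4048 = 13729 m/s.

Δv ≈ 13700 m/s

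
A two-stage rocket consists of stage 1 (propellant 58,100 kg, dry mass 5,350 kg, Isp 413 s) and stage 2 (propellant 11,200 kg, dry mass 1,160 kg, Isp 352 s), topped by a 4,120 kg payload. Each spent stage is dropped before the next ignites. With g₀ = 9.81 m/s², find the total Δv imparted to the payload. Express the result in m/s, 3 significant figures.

Δv ≈ 9190 m/s

Ignition mass of stage 1 = 58,100+5,350 + 11,200+1,160 + 4,120 = 79,930 kg.
Stage 1: m₀ = 79,930 kg, m_f = 79,930 − 58,100 = 21,830 kg; Δv = 413×9.81×ln(3.661) = 4051.5×1.2979 ≈ 5258 m/s.
Stage 2: m₀ = 16,480 kg, m_f = 16,480 − 11,200 = 5,280 kg; Δv = 352×9.81×ln(3.121) = 3453.1×1.1382 ≈ 3930 m/s.
Total Δv = 5258 + 3930 = 9188 m/s.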